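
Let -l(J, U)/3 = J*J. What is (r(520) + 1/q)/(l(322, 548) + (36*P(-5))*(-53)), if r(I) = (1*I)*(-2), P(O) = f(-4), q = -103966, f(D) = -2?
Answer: 36041547/10647365992 ≈ 0.0033850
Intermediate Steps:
l(J, U) = -3*J² (l(J, U) = -3*J*J = -3*J²)
P(O) = -2
r(I) = -2*I (r(I) = I*(-2) = -2*I)
(r(520) + 1/q)/(l(322, 548) + (36*P(-5))*(-53)) = (-2*520 + 1/(-103966))/(-3*322² + (36*(-2))*(-53)) = (-1040 - 1/103966)/(-3*103684 - 72*(-53)) = -108124641/(103966*(-311052 + 3816)) = -108124641/103966/(-307236) = -108124641/103966*(-1/307236) = 36041547/10647365992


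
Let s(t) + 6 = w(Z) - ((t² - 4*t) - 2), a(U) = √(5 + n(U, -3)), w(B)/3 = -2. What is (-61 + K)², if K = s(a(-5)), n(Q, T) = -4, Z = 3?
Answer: 4624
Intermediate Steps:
w(B) = -6 (w(B) = 3*(-2) = -6)
a(U) = 1 (a(U) = √(5 - 4) = √1 = 1)
s(t) = -10 - t² + 4*t (s(t) = -6 + (-6 - ((t² - 4*t) - 2)) = -6 + (-6 - (-2 + t² - 4*t)) = -6 + (-6 + (2 - t² + 4*t)) = -6 + (-4 - t² + 4*t) = -10 - t² + 4*t)
K = -7 (K = -10 - 1*1² + 4*1 = -10 - 1*1 + 4 = -10 - 1 + 4 = -7)
(-61 + K)² = (-61 - 7)² = (-68)² = 4624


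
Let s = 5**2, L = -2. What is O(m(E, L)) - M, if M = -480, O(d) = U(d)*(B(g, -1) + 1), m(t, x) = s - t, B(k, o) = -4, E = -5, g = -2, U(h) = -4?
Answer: 492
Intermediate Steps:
s = 25
m(t, x) = 25 - t
O(d) = 12 (O(d) = -4*(-4 + 1) = -4*(-3) = 12)
O(m(E, L)) - M = 12 - 1*(-480) = 12 + 480 = 492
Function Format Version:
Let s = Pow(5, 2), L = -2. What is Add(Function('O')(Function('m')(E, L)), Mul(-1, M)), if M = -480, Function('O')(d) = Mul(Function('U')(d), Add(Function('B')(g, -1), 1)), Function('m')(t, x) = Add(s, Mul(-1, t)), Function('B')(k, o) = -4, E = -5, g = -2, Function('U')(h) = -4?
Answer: 492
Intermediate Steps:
s = 25
Function('m')(t, x) = Add(25, Mul(-1, t))
Function('O')(d) = 12 (Function('O')(d) = Mul(-4, Add(-4, 1)) = Mul(-4, -3) = 12)
Add(Function('O')(Function('m')(E, L)), Mul(-1, M)) = Add(12, Mul(-1, -480)) = Add(12, 480) = 492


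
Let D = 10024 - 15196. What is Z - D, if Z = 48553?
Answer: 53725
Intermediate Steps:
D = -5172
Z - D = 48553 - 1*(-5172) = 48553 + 5172 = 53725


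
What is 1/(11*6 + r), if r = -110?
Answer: -1/44 ≈ -0.022727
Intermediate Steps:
1/(11*6 + r) = 1/(11*6 - 110) = 1/(66 - 110) = 1/(-44) = -1/44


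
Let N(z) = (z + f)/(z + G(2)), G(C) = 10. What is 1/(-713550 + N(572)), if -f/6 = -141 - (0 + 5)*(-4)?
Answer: -291/207642401 ≈ -1.4014e-6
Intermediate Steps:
f = 726 (f = -6*(-141 - (0 + 5)*(-4)) = -6*(-141 - 5*(-4)) = -6*(-141 - 1*(-20)) = -6*(-141 + 20) = -6*(-121) = 726)
N(z) = (726 + z)/(10 + z) (N(z) = (z + 726)/(z + 10) = (726 + z)/(10 + z))
1/(-713550 + N(572)) = 1/(-713550 + (726 + 572)/(10 + 572)) = 1/(-713550 + 1298/582) = 1/(-713550 + (1/582)*1298) = 1/(-713550 + 649/291) = 1/(-207642401/291) = -291/207642401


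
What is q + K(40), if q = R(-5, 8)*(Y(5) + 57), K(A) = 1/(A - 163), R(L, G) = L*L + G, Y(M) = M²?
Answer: 332837/123 ≈ 2706.0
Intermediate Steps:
R(L, G) = G + L² (R(L, G) = L² + G = G + L²)
K(A) = 1/(-163 + A)
q = 2706 (q = (8 + (-5)²)*(5² + 57) = (8 + 25)*(25 + 57) = 33*82 = 2706)
q + K(40) = 2706 + 1/(-163 + 40) = 2706 + 1/(-123) = 2706 - 1/123 = 332837/123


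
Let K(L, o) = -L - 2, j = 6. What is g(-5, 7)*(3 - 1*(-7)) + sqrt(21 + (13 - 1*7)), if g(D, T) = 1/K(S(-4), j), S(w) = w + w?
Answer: 5/3 + 3*sqrt(3) ≈ 6.8628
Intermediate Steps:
S(w) = 2*w
K(L, o) = -2 - L
g(D, T) = 1/6 (g(D, T) = 1/(-2 - 2*(-4)) = 1/(-2 - 1*(-8)) = 1/(-2 + 8) = 1/6)
g(-5, 7)*(3 - 1*(-7)) + sqrt(21 + (13 - 1*7)) = (3 - 1*(-7))/6 + sqrt(21 + (13 - 1*7)) = (3 + 7)/6 + sqrt(21 + (13 - 7)) = (1/6)*10 + sqrt(21 + 6) = 5/3 + sqrt(27) = 5/3 + 3*sqrt(3)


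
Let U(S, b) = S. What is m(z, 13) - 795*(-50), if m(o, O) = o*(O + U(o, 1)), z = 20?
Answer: 40410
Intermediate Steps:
m(o, O) = o*(O + o)
m(z, 13) - 795*(-50) = 20*(13 + 20) - 795*(-50) = 20*33 + 39750 = 660 + 39750 = 40410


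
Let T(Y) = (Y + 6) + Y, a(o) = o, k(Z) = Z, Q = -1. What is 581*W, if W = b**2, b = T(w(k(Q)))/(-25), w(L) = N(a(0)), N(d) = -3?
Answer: 0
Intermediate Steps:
w(L) = -3
T(Y) = 6 + 2*Y (T(Y) = (6 + Y) + Y = 6 + 2*Y)
b = 0 (b = (6 + 2*(-3))/(-25) = (6 - 6)*(-1/25) = 0*(-1/25) = 0)
W = 0 (W = 0**2 = 0)
581*W = 581*0 = 0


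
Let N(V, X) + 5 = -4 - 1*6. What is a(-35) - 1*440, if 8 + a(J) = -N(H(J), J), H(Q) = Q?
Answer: -433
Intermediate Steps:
N(V, X) = -15 (N(V, X) = -5 + (-4 - 1*6) = -5 + (-4 - 6) = -5 - 10 = -15)
a(J) = 7 (a(J) = -8 - 1*(-15) = -8 + 15 = 7)
a(-35) - 1*440 = 7 - 1*440 = 7 - 440 = -433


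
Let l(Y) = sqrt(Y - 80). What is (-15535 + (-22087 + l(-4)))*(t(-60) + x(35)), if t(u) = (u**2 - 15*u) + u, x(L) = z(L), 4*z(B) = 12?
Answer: -167154546 + 8886*I*sqrt(21) ≈ -1.6715e+8 + 40721.0*I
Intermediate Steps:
z(B) = 3 (z(B) = (1/4)*12 = 3)
x(L) = 3
t(u) = u**2 - 14*u
l(Y) = sqrt(-80 + Y)
(-15535 + (-22087 + l(-4)))*(t(-60) + x(35)) = (-15535 + (-22087 + sqrt(-80 - 4)))*(-60*(-14 - 60) + 3) = (-15535 + (-22087 + sqrt(-84)))*(-60*(-74) + 3) = (-15535 + (-22087 + 2*I*sqrt(21)))*(4440 + 3) = (-37622 + 2*I*sqrt(21))*4443 = -167154546 + 8886*I*sqrt(21)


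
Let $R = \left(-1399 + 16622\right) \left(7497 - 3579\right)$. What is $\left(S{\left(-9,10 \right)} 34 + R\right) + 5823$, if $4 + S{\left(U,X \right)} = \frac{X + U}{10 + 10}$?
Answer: $\frac{596494027}{10} \approx 5.9649 \cdot 10^{7}$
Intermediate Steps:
$S{\left(U,X \right)} = -4 + \frac{U}{20} + \frac{X}{20}$ ($S{\left(U,X \right)} = -4 + \frac{X + U}{10 + 10} = -4 + \frac{U + X}{20} = -4 + \left(U + X\right) \frac{1}{20} = -4 + \left(\frac{U}{20} + \frac{X}{20}\right) = -4 + \frac{U}{20} + \frac{X}{20}$)
$R = 59643714$ ($R = 15223 \cdot 3918 = 59643714$)
$\left(S{\left(-9,10 \right)} 34 + R\right) + 5823 = \left(\left(-4 + \frac{1}{20} \left(-9\right) + \frac{1}{20} \cdot 10\right) 34 + 59643714\right) + 5823 = \left(\left(-4 - \frac{9}{20} + \frac{1}{2}\right) 34 + 59643714\right) + 5823 = \left(\left(- \frac{79}{20}\right) 34 + 59643714\right) + 5823 = \left(- \frac{1343}{10} + 59643714\right) + 5823 = \frac{596435797}{10} + 5823 = \frac{596494027}{10}$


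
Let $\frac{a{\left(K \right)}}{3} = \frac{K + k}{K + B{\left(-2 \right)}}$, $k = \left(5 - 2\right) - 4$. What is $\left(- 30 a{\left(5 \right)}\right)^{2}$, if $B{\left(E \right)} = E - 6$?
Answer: $14400$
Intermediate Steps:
$B{\left(E \right)} = -6 + E$ ($B{\left(E \right)} = E - 6 = -6 + E$)
$k = -1$ ($k = 3 - 4 = -1$)
$a{\left(K \right)} = \frac{3 \left(-1 + K\right)}{-8 + K}$ ($a{\left(K \right)} = 3 \frac{K - 1}{K - 8} = 3 \frac{-1 + K}{K - 8} = 3 \frac{-1 + K}{-8 + K} = \frac{3 \left(-1 + K\right)}{-8 + K}$)
$\left(- 30 a{\left(5 \right)}\right)^{2} = \left(- 30 \frac{3 \left(-1 + 5\right)}{-8 + 5}\right)^{2} = \left(- 30 \cdot 3 \frac{1}{-3} \cdot 4\right)^{2} = \left(- 30 \cdot 3 \left(- \frac{1}{3}\right) 4\right)^{2} = \left(\left(-30\right) \left(-4\right)\right)^{2} = 120^{2} = 14400$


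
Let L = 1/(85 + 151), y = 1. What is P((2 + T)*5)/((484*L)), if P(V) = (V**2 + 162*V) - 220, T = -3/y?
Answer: -59295/121 ≈ -490.04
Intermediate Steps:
T = -3 (T = -3/1 = -3*1 = -3)
L = 1/236 ≈ 0.0042373
P(V) = -220 + V**2 + 162*V
P((2 + T)*5)/((484*L)) = (-220 + ((2 - 3)*5)**2 + 162*((2 - 3)*5))/((484*(1/236))) = (-220 + (-1*5)**2 + 162*(-1*5))/(121/59) = (-220 + (-5)**2 + 162*(-5))*(59/121) = (-220 + 25 - 810)*(59/121) = -1005*59/121 = -59295/121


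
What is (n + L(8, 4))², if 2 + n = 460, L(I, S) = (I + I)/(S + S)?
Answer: 211600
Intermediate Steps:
L(I, S) = I/S (L(I, S) = (2*I)/((2*S)) = (2*I)*(1/(2*S)) = I/S)
n = 458 (n = -2 + 460 = 458)
(n + L(8, 4))² = (458 + 8/4)² = (458 + 8*(¼))² = (458 + 2)² = 460² = 211600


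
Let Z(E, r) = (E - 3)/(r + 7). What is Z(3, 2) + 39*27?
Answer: 1053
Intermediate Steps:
Z(E, r) = (-3 + E)/(7 + r)
Z(3, 2) + 39*27 = (-3 + 3)/(7 + 2) + 39*27 = 0/9 + 1053 = (⅑)*0 + 1053 = 0 + 1053 = 1053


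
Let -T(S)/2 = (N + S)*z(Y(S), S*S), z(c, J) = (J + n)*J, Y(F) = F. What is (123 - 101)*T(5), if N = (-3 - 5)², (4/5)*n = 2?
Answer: -2087250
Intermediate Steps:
n = 5/2 (n = (5/4)*2 = 5/2 ≈ 2.5000)
N = 64 (N = (-8)² = 64)
z(c, J) = J*(5/2 + J) (z(c, J) = (J + 5/2)*J = (5/2 + J)*J = J*(5/2 + J))
T(S) = -S²*(5 + 2*S²)*(64 + S) (T(S) = -2*(64 + S)*(S*S)*(5 + 2*(S*S))/2 = -2*(64 + S)*S²*(5 + 2*S²)/2 = -S²*(5 + 2*S²)*(64 + S))
(123 - 101)*T(5) = (123 - 101)*(-1*5²*(5 + 2*5²)*(64 + 5)) = 22*(-1*25*(5 + 2*25)*69) = 22*(-1*25*(5 + 50)*69) = 22*(-1*25*55*69) = 22*(-94875) = -2087250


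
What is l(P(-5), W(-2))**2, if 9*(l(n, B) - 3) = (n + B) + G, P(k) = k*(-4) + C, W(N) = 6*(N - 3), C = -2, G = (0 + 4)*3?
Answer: 9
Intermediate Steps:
G = 12 (G = 4*3 = 12)
W(N) = -18 + 6*N (W(N) = 6*(-3 + N) = -18 + 6*N)
P(k) = -2 - 4*k (P(k) = k*(-4) - 2 = -4*k - 2 = -2 - 4*k)
l(n, B) = 13/3 + B/9 + n/9 (l(n, B) = 3 + ((n + B) + 12)/9 = 3 + ((B + n) + 12)/9 = 3 + (12 + B + n)/9 = 3 + (4/3 + B/9 + n/9) = 13/3 + B/9 + n/9)
l(P(-5), W(-2))**2 = (13/3 + (-18 + 6*(-2))/9 + (-2 - 4*(-5))/9)**2 = (13/3 + (-18 - 12)/9 + (-2 + 20)/9)**2 = (13/3 + (1/9)*(-30) + (1/9)*18)**2 = (13/3 - 10/3 + 2)**2 = 3**2 = 9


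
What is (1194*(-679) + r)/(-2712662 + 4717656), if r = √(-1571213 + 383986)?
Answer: -405363/1002497 + I*√1187227/2004994 ≈ -0.40435 + 0.00054344*I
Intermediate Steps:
r = I*√1187227 (r = √(-1187227) = I*√1187227 ≈ 1089.6*I)
(1194*(-679) + r)/(-2712662 + 4717656) = (1194*(-679) + I*√1187227)/(-2712662 + 4717656) = (-810726 + I*√1187227)/2004994 = (-810726 + I*√1187227)*(1/2004994) = -405363/1002497 + I*√1187227/2004994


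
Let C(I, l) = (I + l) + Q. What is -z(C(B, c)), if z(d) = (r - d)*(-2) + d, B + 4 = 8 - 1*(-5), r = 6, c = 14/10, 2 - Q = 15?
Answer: 99/5 ≈ 19.800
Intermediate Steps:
Q = -13 (Q = 2 - 1*15 = 2 - 15 = -13)
c = 7/5 (c = 14*(⅒) = 7/5 ≈ 1.4000)
B = 9 (B = -4 + (8 - 1*(-5)) = -4 + (8 + 5) = -4 + 13 = 9)
C(I, l) = -13 + I + l (C(I, l) = (I + l) - 13 = -13 + I + l)
z(d) = -12 + 3*d (z(d) = (6 - d)*(-2) + d = (-12 + 2*d) + d = -12 + 3*d)
-z(C(B, c)) = -(-12 + 3*(-13 + 9 + 7/5)) = -(-12 + 3*(-13/5)) = -(-12 - 39/5) = -1*(-99/5) = 99/5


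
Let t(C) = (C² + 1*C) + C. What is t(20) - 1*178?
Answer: 262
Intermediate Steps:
t(C) = C² + 2*C (t(C) = (C² + C) + C = (C + C²) + C = C² + 2*C)
t(20) - 1*178 = 20*(2 + 20) - 1*178 = 20*22 - 178 = 440 - 178 = 262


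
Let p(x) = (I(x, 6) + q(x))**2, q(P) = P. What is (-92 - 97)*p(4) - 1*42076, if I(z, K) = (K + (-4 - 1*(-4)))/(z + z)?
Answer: -741445/16 ≈ -46340.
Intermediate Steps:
I(z, K) = K/(2*z) (I(z, K) = (K + (-4 + 4))/((2*z)) = (K + 0)*(1/(2*z)) = K*(1/(2*z)) = K/(2*z))
p(x) = (x + 3/x)**2 (p(x) = ((1/2)*6/x + x)**2 = (3/x + x)**2 = (x + 3/x)**2)
(-92 - 97)*p(4) - 1*42076 = (-92 - 97)*((3 + 4**2)**2/4**2) - 1*42076 = -189*(3 + 16)**2/16 - 42076 = -189*19**2/16 - 42076 = -189*361/16 - 42076 = -68229/16 - 42076 = -741445/16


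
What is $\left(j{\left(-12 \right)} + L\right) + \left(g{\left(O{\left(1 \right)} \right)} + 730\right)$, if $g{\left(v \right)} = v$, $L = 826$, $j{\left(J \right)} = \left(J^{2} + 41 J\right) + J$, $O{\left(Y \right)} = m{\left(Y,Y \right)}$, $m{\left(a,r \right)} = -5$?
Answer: $1191$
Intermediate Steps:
$O{\left(Y \right)} = -5$
$j{\left(J \right)} = J^{2} + 42 J$
$\left(j{\left(-12 \right)} + L\right) + \left(g{\left(O{\left(1 \right)} \right)} + 730\right) = \left(- 12 \left(42 - 12\right) + 826\right) + \left(-5 + 730\right) = \left(\left(-12\right) 30 + 826\right) + 725 = \left(-360 + 826\right) + 725 = 466 + 725 = 1191$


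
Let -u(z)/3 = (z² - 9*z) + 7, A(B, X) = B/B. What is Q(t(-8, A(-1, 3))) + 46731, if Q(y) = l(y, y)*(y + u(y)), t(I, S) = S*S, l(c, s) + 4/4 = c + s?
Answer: 46735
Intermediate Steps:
A(B, X) = 1
l(c, s) = -1 + c + s (l(c, s) = -1 + (c + s) = -1 + c + s)
t(I, S) = S²
u(z) = -21 - 3*z² + 27*z (u(z) = -3*((z² - 9*z) + 7) = -3*(7 + z² - 9*z) = -21 - 3*z² + 27*z)
Q(y) = (-1 + 2*y)*(-21 - 3*y² + 28*y) (Q(y) = (-1 + y + y)*(y + (-21 - 3*y² + 27*y)) = (-1 + 2*y)*(-21 - 3*y² + 28*y))
Q(t(-8, A(-1, 3))) + 46731 = (21 - 70*1² - 6*(1²)³ + 59*(1²)²) + 46731 = (21 - 70*1 - 6*1³ + 59*1²) + 46731 = (21 - 70 - 6*1 + 59*1) + 46731 = (21 - 70 - 6 + 59) + 46731 = 4 + 46731 = 46735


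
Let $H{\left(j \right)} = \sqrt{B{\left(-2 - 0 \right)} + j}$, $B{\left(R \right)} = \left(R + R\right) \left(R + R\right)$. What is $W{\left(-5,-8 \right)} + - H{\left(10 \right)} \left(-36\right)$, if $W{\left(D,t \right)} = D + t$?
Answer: $-13 + 36 \sqrt{26} \approx 170.56$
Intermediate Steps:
$B{\left(R \right)} = 4 R^{2}$ ($B{\left(R \right)} = 2 R 2 R = 4 R^{2}$)
$H{\left(j \right)} = \sqrt{16 + j}$ ($H{\left(j \right)} = \sqrt{4 \left(-2 - 0\right)^{2} + j} = \sqrt{4 \left(-2 + 0\right)^{2} + j} = \sqrt{4 \left(-2\right)^{2} + j} = \sqrt{4 \cdot 4 + j} = \sqrt{16 + j}$)
$W{\left(-5,-8 \right)} + - H{\left(10 \right)} \left(-36\right) = \left(-5 - 8\right) + - \sqrt{16 + 10} \left(-36\right) = -13 + - \sqrt{26} \left(-36\right) = -13 + 36 \sqrt{26}$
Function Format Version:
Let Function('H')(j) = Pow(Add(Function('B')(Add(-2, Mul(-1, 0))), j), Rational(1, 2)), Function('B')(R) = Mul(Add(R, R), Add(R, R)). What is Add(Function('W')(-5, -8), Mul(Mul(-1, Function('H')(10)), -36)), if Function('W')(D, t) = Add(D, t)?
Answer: Add(-13, Mul(36, Pow(26, Rational(1, 2)))) ≈ 170.56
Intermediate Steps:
Function('B')(R) = Mul(4, Pow(R, 2)) (Function('B')(R) = Mul(Mul(2, R), Mul(2, R)) = Mul(4, Pow(R, 2)))
Function('H')(j) = Pow(Add(16, j), Rational(1, 2)) (Function('H')(j) = Pow(Add(Mul(4, Pow(Add(-2, Mul(-1, 0)), 2)), j), Rational(1, 2)) = Pow(Add(Mul(4, Pow(Add(-2, 0), 2)), j), Rational(1, 2)) = Pow(Add(Mul(4, Pow(-2, 2)), j), Rational(1, 2)) = Pow(Add(Mul(4, 4), j), Rational(1, 2)) = Pow(Add(16, j), Rational(1, 2)))
Add(Function('W')(-5, -8), Mul(Mul(-1, Function('H')(10)), -36)) = Add(Add(-5, -8), Mul(Mul(-1, Pow(Add(16, 10), Rational(1, 2))), -36)) = Add(-13, Mul(Mul(-1, Pow(26, Rational(1, 2))), -36)) = Add(-13, Mul(36, Pow(26, Rational(1, 2))))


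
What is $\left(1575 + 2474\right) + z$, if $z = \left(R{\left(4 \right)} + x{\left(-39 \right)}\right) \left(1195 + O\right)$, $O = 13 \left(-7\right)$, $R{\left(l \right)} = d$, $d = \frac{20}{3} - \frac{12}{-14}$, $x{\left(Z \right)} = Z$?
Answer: $- \frac{214905}{7} \approx -30701.0$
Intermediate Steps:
$d = \frac{158}{21}$ ($d = 20 \cdot \frac{1}{3} - - \frac{6}{7} = \frac{20}{3} + \frac{6}{7} = \frac{158}{21} \approx 7.5238$)
$R{\left(l \right)} = \frac{158}{21}$
$O = -91$
$z = - \frac{243248}{7}$ ($z = \left(\frac{158}{21} - 39\right) \left(1195 - 91\right) = \left(- \frac{661}{21}\right) 1104 = - \frac{243248}{7} \approx -34750.0$)
$\left(1575 + 2474\right) + z = \left(1575 + 2474\right) - \frac{243248}{7} = 4049 - \frac{243248}{7} = - \frac{214905}{7}$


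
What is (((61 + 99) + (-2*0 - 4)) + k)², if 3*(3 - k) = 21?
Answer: 23104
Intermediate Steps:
k = -4 (k = 3 - ⅓*21 = 3 - 7 = -4)
(((61 + 99) + (-2*0 - 4)) + k)² = (((61 + 99) + (-2*0 - 4)) - 4)² = ((160 + (0 - 4)) - 4)² = ((160 - 4) - 4)² = (156 - 4)² = 152² = 23104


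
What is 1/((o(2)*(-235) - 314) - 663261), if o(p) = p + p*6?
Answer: -1/666865 ≈ -1.4996e-6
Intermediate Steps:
o(p) = 7*p (o(p) = p + 6*p = 7*p)
1/((o(2)*(-235) - 314) - 663261) = 1/(((7*2)*(-235) - 314) - 663261) = 1/((14*(-235) - 314) - 663261) = 1/((-3290 - 314) - 663261) = 1/(-3604 - 663261) = 1/(-666865) = -1/666865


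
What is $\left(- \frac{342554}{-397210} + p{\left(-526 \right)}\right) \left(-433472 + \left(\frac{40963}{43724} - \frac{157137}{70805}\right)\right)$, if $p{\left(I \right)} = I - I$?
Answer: $- \frac{13520609610727656153}{36168047908300} \approx -3.7383 \cdot 10^{5}$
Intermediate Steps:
$p{\left(I \right)} = 0$
$\left(- \frac{342554}{-397210} + p{\left(-526 \right)}\right) \left(-433472 + \left(\frac{40963}{43724} - \frac{157137}{70805}\right)\right) = \left(- \frac{342554}{-397210} + 0\right) \left(-433472 + \left(\frac{40963}{43724} - \frac{157137}{70805}\right)\right) = \left(\left(-342554\right) \left(- \frac{1}{397210}\right) + 0\right) \left(-433472 + \left(40963 \cdot \frac{1}{43724} - \frac{157137}{70805}\right)\right) = \left(\frac{171277}{198605} + 0\right) \left(-433472 + \left(\frac{40963}{43724} - \frac{157137}{70805}\right)\right) = \frac{171277 \left(-433472 - \frac{233545469}{182110460}\right)}{198605} = \frac{171277}{198605} \left(- \frac{78940018862589}{182110460}\right) = - \frac{13520609610727656153}{36168047908300}$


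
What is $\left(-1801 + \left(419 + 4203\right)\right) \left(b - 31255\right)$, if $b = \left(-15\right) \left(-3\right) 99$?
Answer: $-75602800$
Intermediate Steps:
$b = 4455$ ($b = 45 \cdot 99 = 4455$)
$\left(-1801 + \left(419 + 4203\right)\right) \left(b - 31255\right) = \left(-1801 + \left(419 + 4203\right)\right) \left(4455 - 31255\right) = \left(-1801 + 4622\right) \left(-26800\right) = 2821 \left(-26800\right) = -75602800$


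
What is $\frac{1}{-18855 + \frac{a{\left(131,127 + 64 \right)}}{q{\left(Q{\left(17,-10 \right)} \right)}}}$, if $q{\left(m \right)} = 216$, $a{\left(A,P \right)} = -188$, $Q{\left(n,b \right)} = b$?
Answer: $- \frac{54}{1018217} \approx -5.3034 \cdot 10^{-5}$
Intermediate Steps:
$\frac{1}{-18855 + \frac{a{\left(131,127 + 64 \right)}}{q{\left(Q{\left(17,-10 \right)} \right)}}} = \frac{1}{-18855 - \frac{188}{216}} = \frac{1}{-18855 - \frac{47}{54}} = \frac{1}{- \frac{1018217}{54}} = - \frac{54}{1018217}$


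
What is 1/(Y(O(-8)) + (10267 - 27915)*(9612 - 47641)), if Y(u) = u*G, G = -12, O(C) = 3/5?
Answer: 5/3355678924 ≈ 1.4900e-9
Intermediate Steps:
O(C) = ⅗ (O(C) = 3*(⅕) = ⅗)
Y(u) = -12*u (Y(u) = u*(-12) = -12*u)
1/(Y(O(-8)) + (10267 - 27915)*(9612 - 47641)) = 1/(-12*⅗ + (10267 - 27915)*(9612 - 47641)) = 1/(-36/5 - 17648*(-38029)) = 1/(-36/5 + 671135792) = 1/(3355678924/5) = 5/3355678924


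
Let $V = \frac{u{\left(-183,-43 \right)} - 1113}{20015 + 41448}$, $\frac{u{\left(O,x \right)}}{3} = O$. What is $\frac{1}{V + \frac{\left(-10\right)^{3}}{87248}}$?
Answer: $- \frac{670315478}{25808647} \approx -25.973$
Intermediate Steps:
$u{\left(O,x \right)} = 3 O$
$V = - \frac{1662}{61463}$ ($V = \frac{3 \left(-183\right) - 1113}{20015 + 41448} = \frac{-549 - 1113}{61463} = \left(-1662\right) \frac{1}{61463} = - \frac{1662}{61463} \approx -0.027041$)
$\frac{1}{V + \frac{\left(-10\right)^{3}}{87248}} = \frac{1}{- \frac{1662}{61463} + \frac{\left(-10\right)^{3}}{87248}} = \frac{1}{- \frac{1662}{61463} - \frac{125}{10906}} = \frac{1}{- \frac{25808647}{670315478}} = - \frac{670315478}{25808647}$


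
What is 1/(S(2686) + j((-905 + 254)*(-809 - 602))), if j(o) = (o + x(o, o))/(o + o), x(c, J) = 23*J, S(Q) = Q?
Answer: 1/2698 ≈ 0.00037064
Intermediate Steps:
j(o) = 12 (j(o) = (o + 23*o)/(o + o) = (24*o)/((2*o)) = (24*o)*(1/(2*o)) = 12)
1/(S(2686) + j((-905 + 254)*(-809 - 602))) = 1/(2686 + 12) = 1/2698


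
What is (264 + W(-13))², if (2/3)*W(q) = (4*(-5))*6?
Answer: 7056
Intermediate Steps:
W(q) = -180 (W(q) = 3*((4*(-5))*6)/2 = 3*(-20*6)/2 = (3/2)*(-120) = -180)
(264 + W(-13))² = (264 - 180)² = 84² = 7056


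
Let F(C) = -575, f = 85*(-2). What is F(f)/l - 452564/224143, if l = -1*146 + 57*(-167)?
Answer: -849029767/433268419 ≈ -1.9596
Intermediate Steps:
f = -170
l = -9665 (l = -146 - 9519 = -9665)
F(f)/l - 452564/224143 = -575/(-9665) - 452564/224143 = -575*(-1/9665) - 452564*1/224143 = 115/1933 - 452564/224143 = -849029767/433268419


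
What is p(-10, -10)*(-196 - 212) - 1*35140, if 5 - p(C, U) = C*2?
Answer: -45340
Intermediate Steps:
p(C, U) = 5 - 2*C (p(C, U) = 5 - C*2 = 5 - 2*C)
p(-10, -10)*(-196 - 212) - 1*35140 = (5 - 2*(-10))*(-196 - 212) - 1*35140 = (5 + 20)*(-408) - 35140 = 25*(-408) - 35140 = -10200 - 35140 = -45340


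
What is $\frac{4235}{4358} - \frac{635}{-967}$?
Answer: $\frac{6862575}{4214186} \approx 1.6284$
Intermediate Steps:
$\frac{4235}{4358} - \frac{635}{-967} = 4235 \cdot \frac{1}{4358} - - \frac{635}{967} = \frac{4235}{4358} + \frac{635}{967} = \frac{6862575}{4214186}$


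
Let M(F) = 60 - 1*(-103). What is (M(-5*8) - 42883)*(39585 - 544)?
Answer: -1667831520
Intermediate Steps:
M(F) = 163 (M(F) = 60 + 103 = 163)
(M(-5*8) - 42883)*(39585 - 544) = (163 - 42883)*(39585 - 544) = -42720*39041 = -1667831520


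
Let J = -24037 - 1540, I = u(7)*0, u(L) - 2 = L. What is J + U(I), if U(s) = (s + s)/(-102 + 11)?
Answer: -25577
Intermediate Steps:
u(L) = 2 + L
I = 0 (I = (2 + 7)*0 = 9*0 = 0)
J = -25577
U(s) = -2*s/91 (U(s) = (2*s)/(-91) = (2*s)*(-1/91) = -2*s/91)
J + U(I) = -25577 - 2/91*0 = -25577 + 0 = -25577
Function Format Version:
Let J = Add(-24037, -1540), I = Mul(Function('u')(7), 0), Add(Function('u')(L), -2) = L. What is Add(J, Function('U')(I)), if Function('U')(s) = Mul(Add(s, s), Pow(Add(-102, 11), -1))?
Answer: -25577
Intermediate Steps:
Function('u')(L) = Add(2, L)
I = 0 (I = Mul(Add(2, 7), 0) = Mul(9, 0) = 0)
J = -25577
Function('U')(s) = Mul(Rational(-2, 91), s) (Function('U')(s) = Mul(Mul(2, s), Pow(-91, -1)) = Mul(Mul(2, s), Rational(-1, 91)) = Mul(Rational(-2, 91), s))
Add(J, Function('U')(I)) = Add(-25577, Mul(Rational(-2, 91), 0)) = Add(-25577, 0) = -25577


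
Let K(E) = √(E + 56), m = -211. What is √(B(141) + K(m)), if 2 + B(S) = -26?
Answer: √(-28 + I*√155) ≈ 1.1496 + 5.4149*I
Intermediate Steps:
B(S) = -28 (B(S) = -2 - 26 = -28)
K(E) = √(56 + E)
√(B(141) + K(m)) = √(-28 + √(56 - 211)) = √(-28 + √(-155)) = √(-28 + I*√155)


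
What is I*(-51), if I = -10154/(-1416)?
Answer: -86309/236 ≈ -365.72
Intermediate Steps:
I = 5077/708 (I = -10154*(-1/1416) = 5077/708 ≈ 7.1709)
I*(-51) = (5077/708)*(-51) = -86309/236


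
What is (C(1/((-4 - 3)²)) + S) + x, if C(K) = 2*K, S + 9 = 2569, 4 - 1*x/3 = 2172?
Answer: -193254/49 ≈ -3944.0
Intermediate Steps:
x = -6504 (x = 12 - 3*2172 = 12 - 6516 = -6504)
S = 2560 (S = -9 + 2569 = 2560)
(C(1/((-4 - 3)²)) + S) + x = (2/((-4 - 3)²) + 2560) - 6504 = (2/((-7)²) + 2560) - 6504 = (2/49 + 2560) - 6504 = 125442/49 - 6504 = -193254/49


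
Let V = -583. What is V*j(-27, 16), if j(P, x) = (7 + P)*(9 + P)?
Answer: -209880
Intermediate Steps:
V*j(-27, 16) = -583*(63 + (-27)² + 16*(-27)) = -583*(63 + 729 - 432) = -583*360 = -209880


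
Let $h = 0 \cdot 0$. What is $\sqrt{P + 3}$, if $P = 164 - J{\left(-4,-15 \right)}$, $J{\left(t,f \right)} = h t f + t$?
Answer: $3 \sqrt{19} \approx 13.077$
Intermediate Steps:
$h = 0$
$J{\left(t,f \right)} = t$ ($J{\left(t,f \right)} = 0 t f + t = 0 f + t = 0 + t = t$)
$P = 168$ ($P = 164 - -4 = 164 + 4 = 168$)
$\sqrt{P + 3} = \sqrt{168 + 3} = \sqrt{171} = 3 \sqrt{19}$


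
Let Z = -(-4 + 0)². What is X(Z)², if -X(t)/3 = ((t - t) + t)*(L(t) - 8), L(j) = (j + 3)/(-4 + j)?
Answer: 3111696/25 ≈ 1.2447e+5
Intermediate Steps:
Z = -16 (Z = -1*(-4)² = -1*16 = -16)
L(j) = (3 + j)/(-4 + j)
X(t) = -3*t*(-8 + (3 + t)/(-4 + t)) (X(t) = -3*((t - t) + t)*((3 + t)/(-4 + t) - 8) = -3*(0 + t)*(-8 + (3 + t)/(-4 + t)) = -3*t*(-8 + (3 + t)/(-4 + t)))
X(Z)² = (21*(-16)*(-5 - 16)/(-4 - 16))² = (21*(-16)*(-21)/(-20))² = (21*(-16)*(-1/20)*(-21))² = (-1764/5)² = 3111696/25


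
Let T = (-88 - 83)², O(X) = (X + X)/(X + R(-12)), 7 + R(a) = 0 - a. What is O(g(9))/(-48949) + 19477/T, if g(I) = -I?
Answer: 1906496177/2862635418 ≈ 0.66599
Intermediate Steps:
R(a) = -7 - a (R(a) = -7 + (0 - a) = -7 - a)
O(X) = 2*X/(5 + X) (O(X) = (X + X)/(X + (-7 - 1*(-12))) = (2*X)/(X + (-7 + 12)) = (2*X)/(X + 5) = (2*X)/(5 + X) = 2*X/(5 + X))
T = 29241 (T = (-171)² = 29241)
O(g(9))/(-48949) + 19477/T = (2*(-1*9)/(5 - 1*9))/(-48949) + 19477/29241 = (2*(-9)/(5 - 9))*(-1/48949) + 19477*(1/29241) = (2*(-9)/(-4))*(-1/48949) + 19477/29241 = (2*(-9)*(-¼))*(-1/48949) + 19477/29241 = (9/2)*(-1/48949) + 19477/29241 = -9/97898 + 19477/29241 = 1906496177/2862635418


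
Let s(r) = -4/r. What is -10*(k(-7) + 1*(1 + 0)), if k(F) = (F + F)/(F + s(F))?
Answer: -286/9 ≈ -31.778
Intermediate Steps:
k(F) = 2*F/(F - 4/F) (k(F) = (F + F)/(F - 4/F) = (2*F)/(F - 4/F) = 2*F/(F - 4/F))
-10*(k(-7) + 1*(1 + 0)) = -10*(2*(-7)²/(-4 + (-7)²) + 1*(1 + 0)) = -10*(2*49/(-4 + 49) + 1*1) = -10*(2*49/45 + 1) = -10*(2*49*(1/45) + 1) = -10*(98/45 + 1) = -10*143/45 = -286/9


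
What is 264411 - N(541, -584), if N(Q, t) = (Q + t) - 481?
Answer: 264935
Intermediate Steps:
N(Q, t) = -481 + Q + t
264411 - N(541, -584) = 264411 - (-481 + 541 - 584) = 264411 - 1*(-524) = 264411 + 524 = 264935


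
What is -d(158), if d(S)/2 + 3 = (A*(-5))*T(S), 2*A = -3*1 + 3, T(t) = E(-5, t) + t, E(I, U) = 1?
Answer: 6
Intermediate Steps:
T(t) = 1 + t
A = 0 (A = (-3*1 + 3)/2 = (-3 + 3)/2 = (1/2)*0 = 0)
d(S) = -6 (d(S) = -6 + 2*((0*(-5))*(1 + S)) = -6 + 2*(0*(1 + S)) = -6 + 2*0 = -6 + 0 = -6)
-d(158) = -1*(-6) = 6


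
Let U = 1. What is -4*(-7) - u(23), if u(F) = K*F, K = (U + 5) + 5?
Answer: -225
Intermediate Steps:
K = 11 (K = (1 + 5) + 5 = 6 + 5 = 11)
u(F) = 11*F
-4*(-7) - u(23) = -4*(-7) - 11*23 = 28 - 1*253 = 28 - 253 = -225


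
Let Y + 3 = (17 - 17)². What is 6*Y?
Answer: -18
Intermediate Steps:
Y = -3 (Y = -3 + (17 - 17)² = -3 + 0² = -3 + 0 = -3)
6*Y = 6*(-3) = -18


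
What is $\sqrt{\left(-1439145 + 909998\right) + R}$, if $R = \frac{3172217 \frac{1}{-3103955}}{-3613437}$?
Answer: $\frac{2 i \sqrt{1849037183271804186475029082455}}{3738648614445} \approx 727.42 i$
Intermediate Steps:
$R = \frac{3172217}{11215945843335}$ ($R = 3172217 \left(- \frac{1}{3103955}\right) \left(- \frac{1}{3613437}\right) = \left(- \frac{3172217}{3103955}\right) \left(- \frac{1}{3613437}\right) = \frac{3172217}{11215945843335} \approx 2.8283 \cdot 10^{-7}$)
$\sqrt{\left(-1439145 + 909998\right) + R} = \sqrt{\left(-1439145 + 909998\right) + \frac{3172217}{11215945843335}} = \sqrt{-529147 + \frac{3172217}{11215945843335}} = \sqrt{- \frac{5934884095160013028}{11215945843335}} = \frac{2 i \sqrt{1849037183271804186475029082455}}{3738648614445}$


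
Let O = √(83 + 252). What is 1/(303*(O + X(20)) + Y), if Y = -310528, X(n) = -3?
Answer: -311437/96962248954 - 303*√335/96962248954 ≈ -3.2691e-6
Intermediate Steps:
O = √335 ≈ 18.303
1/(303*(O + X(20)) + Y) = 1/(303*(√335 - 3) - 310528) = 1/(303*(-3 + √335) - 310528) = 1/((-909 + 303*√335) - 310528) = 1/(-311437 + 303*√335)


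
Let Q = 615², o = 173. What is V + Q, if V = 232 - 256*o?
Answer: 334169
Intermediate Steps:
Q = 378225
V = -44056 (V = 232 - 256*173 = 232 - 44288 = -44056)
V + Q = -44056 + 378225 = 334169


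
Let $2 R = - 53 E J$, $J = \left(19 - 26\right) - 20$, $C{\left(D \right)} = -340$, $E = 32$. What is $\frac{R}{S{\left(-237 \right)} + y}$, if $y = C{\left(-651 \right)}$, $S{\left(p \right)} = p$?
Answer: $- \frac{22896}{577} \approx -39.681$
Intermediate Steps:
$y = -340$
$J = -27$ ($J = -7 - 20 = -27$)
$R = 22896$ ($R = \frac{\left(-53\right) 32 \left(-27\right)}{2} = \frac{\left(-1696\right) \left(-27\right)}{2} = \frac{1}{2} \cdot 45792 = 22896$)
$\frac{R}{S{\left(-237 \right)} + y} = \frac{22896}{-237 - 340} = \frac{22896}{-577} = 22896 \left(- \frac{1}{577}\right) = - \frac{22896}{577}$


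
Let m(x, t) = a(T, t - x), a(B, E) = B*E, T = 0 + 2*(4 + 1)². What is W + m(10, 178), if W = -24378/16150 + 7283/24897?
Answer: 99324638276/11826075 ≈ 8398.8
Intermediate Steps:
W = -14391724/11826075 (W = -24378*1/16150 + 7283*(1/24897) = -717/475 + 7283/24897 = -14391724/11826075 ≈ -1.2169)
T = 50 (T = 0 + 2*5² = 0 + 2*25 = 0 + 50 = 50)
m(x, t) = -50*x + 50*t (m(x, t) = 50*(t - x) = -50*x + 50*t)
W + m(10, 178) = -14391724/11826075 + (-50*10 + 50*178) = -14391724/11826075 + (-500 + 8900) = -14391724/11826075 + 8400 = 99324638276/11826075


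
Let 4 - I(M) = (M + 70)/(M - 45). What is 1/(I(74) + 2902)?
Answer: 29/84130 ≈ 0.00034470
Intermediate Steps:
I(M) = 4 - (70 + M)/(-45 + M) (I(M) = 4 - (M + 70)/(M - 45) = 4 - (70 + M)/(-45 + M))
1/(I(74) + 2902) = 1/((-250 + 3*74)/(-45 + 74) + 2902) = 1/((-250 + 222)/29 + 2902) = 1/((1/29)*(-28) + 2902) = 1/(-28/29 + 2902) = 1/(84130/29) = 29/84130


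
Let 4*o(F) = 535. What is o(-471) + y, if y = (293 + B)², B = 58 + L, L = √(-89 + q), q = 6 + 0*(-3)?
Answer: 493007/4 + 702*I*√83 ≈ 1.2325e+5 + 6395.5*I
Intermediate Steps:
q = 6 (q = 6 + 0 = 6)
o(F) = 535/4 (o(F) = (¼)*535 = 535/4)
L = I*√83 (L = √(-89 + 6) = √(-83) = I*√83 ≈ 9.1104*I)
B = 58 + I*√83 ≈ 58.0 + 9.1104*I
y = (351 + I*√83)² (y = (293 + (58 + I*√83))² = (351 + I*√83)² ≈ 1.2312e+5 + 6395.5*I)
o(-471) + y = 535/4 + (351 + I*√83)²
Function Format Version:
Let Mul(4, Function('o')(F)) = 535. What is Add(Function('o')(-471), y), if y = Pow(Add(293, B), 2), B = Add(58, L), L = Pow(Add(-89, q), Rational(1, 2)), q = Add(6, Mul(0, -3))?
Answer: Add(Rational(493007, 4), Mul(702, I, Pow(83, Rational(1, 2)))) ≈ Add(1.2325e+5, Mul(6395.5, I))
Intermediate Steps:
q = 6 (q = Add(6, 0) = 6)
Function('o')(F) = Rational(535, 4) (Function('o')(F) = Mul(Rational(1, 4), 535) = Rational(535, 4))
L = Mul(I, Pow(83, Rational(1, 2))) (L = Pow(Add(-89, 6), Rational(1, 2)) = Pow(-83, Rational(1, 2)) = Mul(I, Pow(83, Rational(1, 2))) ≈ Mul(9.1104, I))
B = Add(58, Mul(I, Pow(83, Rational(1, 2)))) ≈ Add(58.000, Mul(9.1104, I))
y = Pow(Add(351, Mul(I, Pow(83, Rational(1, 2)))), 2) (y = Pow(Add(293, Add(58, Mul(I, Pow(83, Rational(1, 2))))), 2) = Pow(Add(351, Mul(I, Pow(83, Rational(1, 2)))), 2) ≈ Add(1.2312e+5, Mul(6395.5, I)))
Add(Function('o')(-471), y) = Add(Rational(535, 4), Pow(Add(351, Mul(I, Pow(83, Rational(1, 2)))), 2))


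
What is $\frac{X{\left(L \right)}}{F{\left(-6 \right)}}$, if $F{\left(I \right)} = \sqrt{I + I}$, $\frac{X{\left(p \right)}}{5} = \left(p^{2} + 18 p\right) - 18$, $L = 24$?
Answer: $- 825 i \sqrt{3} \approx - 1428.9 i$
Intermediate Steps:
$X{\left(p \right)} = -90 + 5 p^{2} + 90 p$ ($X{\left(p \right)} = 5 \left(\left(p^{2} + 18 p\right) - 18\right) = 5 \left(-18 + p^{2} + 18 p\right) = -90 + 5 p^{2} + 90 p$)
$F{\left(I \right)} = \sqrt{2} \sqrt{I}$ ($F{\left(I \right)} = \sqrt{2 I} = \sqrt{2} \sqrt{I}$)
$\frac{X{\left(L \right)}}{F{\left(-6 \right)}} = \frac{-90 + 5 \cdot 24^{2} + 90 \cdot 24}{\sqrt{2} \sqrt{-6}} = \frac{-90 + 5 \cdot 576 + 2160}{\sqrt{2} i \sqrt{6}} = \frac{-90 + 2880 + 2160}{2 i \sqrt{3}} = 4950 \left(- \frac{i \sqrt{3}}{6}\right) = - 825 i \sqrt{3}$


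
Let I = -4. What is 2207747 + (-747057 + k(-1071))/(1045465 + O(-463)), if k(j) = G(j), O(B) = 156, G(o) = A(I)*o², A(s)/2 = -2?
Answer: 2308461290666/1045621 ≈ 2.2077e+6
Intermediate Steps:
A(s) = -4 (A(s) = 2*(-2) = -4)
G(o) = -4*o²
k(j) = -4*j²
2207747 + (-747057 + k(-1071))/(1045465 + O(-463)) = 2207747 + (-747057 - 4*(-1071)²)/(1045465 + 156) = 2207747 + (-747057 - 4*1147041)/1045621 = 2207747 + (-747057 - 4588164)*(1/1045621) = 2207747 - 5335221*1/1045621 = 2207747 - 5335221/1045621 = 2308461290666/1045621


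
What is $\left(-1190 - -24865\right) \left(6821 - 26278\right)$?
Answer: $-460644475$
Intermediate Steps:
$\left(-1190 - -24865\right) \left(6821 - 26278\right) = \left(-1190 + 24865\right) \left(-19457\right) = 23675 \left(-19457\right) = -460644475$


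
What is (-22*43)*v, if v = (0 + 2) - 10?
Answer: 7568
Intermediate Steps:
v = -8 (v = 2 - 10 = -8)
(-22*43)*v = -22*43*(-8) = -946*(-8) = 7568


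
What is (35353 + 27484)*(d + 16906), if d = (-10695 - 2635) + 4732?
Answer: 522049796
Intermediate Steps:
d = -8598 (d = -13330 + 4732 = -8598)
(35353 + 27484)*(d + 16906) = (35353 + 27484)*(-8598 + 16906) = 62837*8308 = 522049796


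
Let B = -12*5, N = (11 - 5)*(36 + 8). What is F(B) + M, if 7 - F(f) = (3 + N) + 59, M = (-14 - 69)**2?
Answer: 6570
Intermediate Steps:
N = 264 (N = 6*44 = 264)
M = 6889 (M = (-83)**2 = 6889)
B = -60
F(f) = -319 (F(f) = 7 - ((3 + 264) + 59) = 7 - (267 + 59) = 7 - 1*326 = 7 - 326 = -319)
F(B) + M = -319 + 6889 = 6570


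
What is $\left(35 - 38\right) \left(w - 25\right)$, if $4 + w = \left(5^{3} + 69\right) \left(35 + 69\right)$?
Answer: $-60441$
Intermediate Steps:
$w = 20172$ ($w = -4 + \left(5^{3} + 69\right) \left(35 + 69\right) = -4 + \left(125 + 69\right) 104 = -4 + 194 \cdot 104 = -4 + 20176 = 20172$)
$\left(35 - 38\right) \left(w - 25\right) = \left(35 - 38\right) \left(20172 - 25\right) = - 3 \left(20172 + \left(-59 + 34\right)\right) = - 3 \left(20172 - 25\right) = \left(-3\right) 20147 = -60441$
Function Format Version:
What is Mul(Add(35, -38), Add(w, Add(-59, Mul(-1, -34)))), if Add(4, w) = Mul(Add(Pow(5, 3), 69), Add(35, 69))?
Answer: -60441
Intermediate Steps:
w = 20172 (w = Add(-4, Mul(Add(Pow(5, 3), 69), Add(35, 69))) = Add(-4, Mul(Add(125, 69), 104)) = Add(-4, Mul(194, 104)) = Add(-4, 20176) = 20172)
Mul(Add(35, -38), Add(w, Add(-59, Mul(-1, -34)))) = Mul(Add(35, -38), Add(20172, Add(-59, Mul(-1, -34)))) = Mul(-3, Add(20172, Add(-59, 34))) = Mul(-3, Add(20172, -25)) = Mul(-3, 20147) = -60441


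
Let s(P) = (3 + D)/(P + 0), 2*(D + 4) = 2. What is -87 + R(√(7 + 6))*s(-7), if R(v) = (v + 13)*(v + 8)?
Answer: -87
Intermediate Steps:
D = -3 (D = -4 + (½)*2 = -4 + 1 = -3)
s(P) = 0 (s(P) = (3 - 3)/(P + 0) = 0/P = 0)
R(v) = (8 + v)*(13 + v) (R(v) = (13 + v)*(8 + v) = (8 + v)*(13 + v))
-87 + R(√(7 + 6))*s(-7) = -87 + (104 + (√(7 + 6))² + 21*√(7 + 6))*0 = -87 + (104 + (√13)² + 21*√13)*0 = -87 + (104 + 13 + 21*√13)*0 = -87 + (117 + 21*√13)*0 = -87 + 0 = -87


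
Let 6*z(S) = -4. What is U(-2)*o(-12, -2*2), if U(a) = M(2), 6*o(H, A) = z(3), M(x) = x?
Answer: -2/9 ≈ -0.22222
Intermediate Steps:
z(S) = -2/3 (z(S) = (1/6)*(-4) = -2/3)
o(H, A) = -1/9 (o(H, A) = (1/6)*(-2/3) = -1/9)
U(a) = 2
U(-2)*o(-12, -2*2) = 2*(-1/9) = -2/9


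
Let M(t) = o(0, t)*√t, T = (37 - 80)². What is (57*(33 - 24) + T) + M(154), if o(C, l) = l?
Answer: 2362 + 154*√154 ≈ 4273.1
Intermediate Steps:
T = 1849 (T = (-43)² = 1849)
M(t) = t^(3/2) (M(t) = t*√t = t^(3/2))
(57*(33 - 24) + T) + M(154) = (57*(33 - 24) + 1849) + 154^(3/2) = (57*9 + 1849) + 154*√154 = (513 + 1849) + 154*√154 = 2362 + 154*√154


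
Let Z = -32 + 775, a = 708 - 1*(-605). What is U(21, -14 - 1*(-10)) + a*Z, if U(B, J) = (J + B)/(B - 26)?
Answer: 4877778/5 ≈ 9.7556e+5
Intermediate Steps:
a = 1313 (a = 708 + 605 = 1313)
U(B, J) = (B + J)/(-26 + B)
Z = 743
U(21, -14 - 1*(-10)) + a*Z = (21 + (-14 - 1*(-10)))/(-26 + 21) + 1313*743 = (21 + (-14 + 10))/(-5) + 975559 = -(21 - 4)/5 + 975559 = -⅕*17 + 975559 = -17/5 + 975559 = 4877778/5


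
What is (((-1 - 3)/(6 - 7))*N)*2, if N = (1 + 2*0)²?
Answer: 8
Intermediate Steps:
N = 1 (N = (1 + 0)² = 1² = 1)
(((-1 - 3)/(6 - 7))*N)*2 = (((-1 - 3)/(6 - 7))*1)*2 = (-4/(-1)*1)*2 = (-4*(-1)*1)*2 = (4*1)*2 = 4*2 = 8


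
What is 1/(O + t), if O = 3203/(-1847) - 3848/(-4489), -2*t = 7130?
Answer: -8291183/29565338406 ≈ -0.00028044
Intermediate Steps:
t = -3565 (t = -½*7130 = -3565)
O = -7271011/8291183 (O = 3203*(-1/1847) - 3848*(-1/4489) = -3203/1847 + 3848/4489 = -7271011/8291183 ≈ -0.87696)
1/(O + t) = 1/(-7271011/8291183 - 3565) = 1/(-29565338406/8291183) = -8291183/29565338406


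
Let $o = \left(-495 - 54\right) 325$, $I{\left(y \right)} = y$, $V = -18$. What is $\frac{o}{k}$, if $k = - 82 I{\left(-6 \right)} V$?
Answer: $\frac{19825}{984} \approx 20.147$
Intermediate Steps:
$k = -8856$ ($k = \left(-82\right) \left(-6\right) \left(-18\right) = 492 \left(-18\right) = -8856$)
$o = -178425$ ($o = \left(-549\right) 325 = -178425$)
$\frac{o}{k} = - \frac{178425}{-8856} = \left(-178425\right) \left(- \frac{1}{8856}\right) = \frac{19825}{984}$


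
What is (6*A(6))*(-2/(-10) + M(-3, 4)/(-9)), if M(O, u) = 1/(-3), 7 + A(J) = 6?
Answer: -64/45 ≈ -1.4222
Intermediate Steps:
A(J) = -1 (A(J) = -7 + 6 = -1)
M(O, u) = -1/3
(6*A(6))*(-2/(-10) + M(-3, 4)/(-9)) = (6*(-1))*(-2/(-10) - 1/3/(-9)) = -6*(-2*(-1/10) - 1/3*(-1/9)) = -6*(1/5 + 1/27) = -6*32/135 = -64/45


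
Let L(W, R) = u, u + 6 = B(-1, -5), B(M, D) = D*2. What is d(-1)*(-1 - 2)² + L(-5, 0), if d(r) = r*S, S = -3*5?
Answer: 119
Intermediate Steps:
S = -15
B(M, D) = 2*D
u = -16 (u = -6 + 2*(-5) = -6 - 10 = -16)
L(W, R) = -16
d(r) = -15*r (d(r) = r*(-15) = -15*r)
d(-1)*(-1 - 2)² + L(-5, 0) = (-15*(-1))*(-1 - 2)² - 16 = 15*(-3)² - 16 = 15*9 - 16 = 135 - 16 = 119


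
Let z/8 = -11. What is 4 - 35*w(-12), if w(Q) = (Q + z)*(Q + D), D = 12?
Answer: 4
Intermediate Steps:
z = -88 (z = 8*(-11) = -88)
w(Q) = (-88 + Q)*(12 + Q) (w(Q) = (Q - 88)*(Q + 12) = (-88 + Q)*(12 + Q))
4 - 35*w(-12) = 4 - 35*(-1056 + (-12)**2 - 76*(-12)) = 4 - 35*(-1056 + 144 + 912) = 4 - 35*0 = 4 + 0 = 4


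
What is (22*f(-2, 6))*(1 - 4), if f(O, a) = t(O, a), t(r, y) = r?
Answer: 132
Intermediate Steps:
f(O, a) = O
(22*f(-2, 6))*(1 - 4) = (22*(-2))*(1 - 4) = -44*(-3) = 132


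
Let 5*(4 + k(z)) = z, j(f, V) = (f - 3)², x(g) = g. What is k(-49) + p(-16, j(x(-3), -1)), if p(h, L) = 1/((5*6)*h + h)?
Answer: -34229/2480 ≈ -13.802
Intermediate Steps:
j(f, V) = (-3 + f)²
k(z) = -4 + z/5
p(h, L) = 1/(31*h) (p(h, L) = 1/(30*h + h) = 1/(31*h))
k(-49) + p(-16, j(x(-3), -1)) = (-4 + (⅕)*(-49)) + (1/31)/(-16) = (-4 - 49/5) + (1/31)*(-1/16) = -69/5 - 1/496 = -34229/2480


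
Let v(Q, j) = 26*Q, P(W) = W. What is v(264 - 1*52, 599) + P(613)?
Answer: 6125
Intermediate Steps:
v(264 - 1*52, 599) + P(613) = 26*(264 - 1*52) + 613 = 26*(264 - 52) + 613 = 26*212 + 613 = 5512 + 613 = 6125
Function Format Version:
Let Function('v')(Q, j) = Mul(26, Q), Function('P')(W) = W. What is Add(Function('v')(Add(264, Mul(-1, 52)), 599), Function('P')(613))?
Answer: 6125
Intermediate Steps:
Add(Function('v')(Add(264, Mul(-1, 52)), 599), Function('P')(613)) = Add(Mul(26, Add(264, Mul(-1, 52))), 613) = Add(Mul(26, Add(264, -52)), 613) = Add(Mul(26, 212), 613) = Add(5512, 613) = 6125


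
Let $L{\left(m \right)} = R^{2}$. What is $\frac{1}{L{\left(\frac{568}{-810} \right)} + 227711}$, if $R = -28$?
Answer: $\frac{1}{228495} \approx 4.3765 \cdot 10^{-6}$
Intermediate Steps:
$L{\left(m \right)} = 784$ ($L{\left(m \right)} = \left(-28\right)^{2} = 784$)
$\frac{1}{L{\left(\frac{568}{-810} \right)} + 227711} = \frac{1}{784 + 227711} = \frac{1}{228495}$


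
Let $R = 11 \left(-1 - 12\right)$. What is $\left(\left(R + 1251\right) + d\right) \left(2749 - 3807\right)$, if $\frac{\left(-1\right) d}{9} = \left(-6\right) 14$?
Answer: $-1972112$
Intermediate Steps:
$d = 756$ ($d = - 9 \left(\left(-6\right) 14\right) = \left(-9\right) \left(-84\right) = 756$)
$R = -143$ ($R = 11 \left(-13\right) = -143$)
$\left(\left(R + 1251\right) + d\right) \left(2749 - 3807\right) = \left(\left(-143 + 1251\right) + 756\right) \left(2749 - 3807\right) = \left(1108 + 756\right) \left(-1058\right) = 1864 \left(-1058\right) = -1972112$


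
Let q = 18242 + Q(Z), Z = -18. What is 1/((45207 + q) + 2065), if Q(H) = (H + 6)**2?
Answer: 1/65658 ≈ 1.5230e-5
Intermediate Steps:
Q(H) = (6 + H)**2
q = 18386 (q = 18242 + (6 - 18)**2 = 18242 + (-12)**2 = 18242 + 144 = 18386)
1/((45207 + q) + 2065) = 1/((45207 + 18386) + 2065) = 1/(63593 + 2065) = 1/65658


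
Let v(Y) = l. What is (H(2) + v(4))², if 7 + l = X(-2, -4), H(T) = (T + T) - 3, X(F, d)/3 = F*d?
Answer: 324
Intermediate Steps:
X(F, d) = 3*F*d (X(F, d) = 3*(F*d) = 3*F*d)
H(T) = -3 + 2*T (H(T) = 2*T - 3 = -3 + 2*T)
l = 17 (l = -7 + 3*(-2)*(-4) = -7 + 24 = 17)
v(Y) = 17
(H(2) + v(4))² = ((-3 + 2*2) + 17)² = ((-3 + 4) + 17)² = (1 + 17)² = 18² = 324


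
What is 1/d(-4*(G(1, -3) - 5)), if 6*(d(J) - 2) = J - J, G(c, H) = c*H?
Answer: ½ ≈ 0.50000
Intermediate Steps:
G(c, H) = H*c
d(J) = 2 (d(J) = 2 + (J - J)/6 = 2 + (⅙)*0 = 2 + 0 = 2)
1/d(-4*(G(1, -3) - 5)) = 1/2 = ½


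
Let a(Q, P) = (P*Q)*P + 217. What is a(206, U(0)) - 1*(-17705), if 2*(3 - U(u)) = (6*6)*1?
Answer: 64272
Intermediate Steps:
U(u) = -15 (U(u) = 3 - 6*6/2 = 3 - 18 = -15)
a(Q, P) = 217 + Q*P² (a(Q, P) = Q*P² + 217 = 217 + Q*P²)
a(206, U(0)) - 1*(-17705) = (217 + 206*(-15)²) - 1*(-17705) = (217 + 206*225) + 17705 = (217 + 46350) + 17705 = 46567 + 17705 = 64272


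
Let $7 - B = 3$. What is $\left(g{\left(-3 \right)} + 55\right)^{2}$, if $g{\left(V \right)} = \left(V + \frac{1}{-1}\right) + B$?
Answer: $3025$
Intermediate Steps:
$B = 4$ ($B = 7 - 3 = 4$)
$g{\left(V \right)} = 3 + V$ ($g{\left(V \right)} = \left(V + \frac{1}{-1}\right) + 4 = \left(V - 1\right) + 4 = \left(-1 + V\right) + 4 = 3 + V$)
$\left(g{\left(-3 \right)} + 55\right)^{2} = \left(\left(3 - 3\right) + 55\right)^{2} = \left(0 + 55\right)^{2} = 55^{2} = 3025$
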